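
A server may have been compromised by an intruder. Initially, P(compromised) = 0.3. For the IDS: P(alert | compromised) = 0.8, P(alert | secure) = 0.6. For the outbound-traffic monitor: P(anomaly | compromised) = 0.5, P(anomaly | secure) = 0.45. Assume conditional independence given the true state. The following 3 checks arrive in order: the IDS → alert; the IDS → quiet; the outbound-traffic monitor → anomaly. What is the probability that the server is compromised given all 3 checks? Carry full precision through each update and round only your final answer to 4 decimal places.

After the IDS='alert': P(compromised) = 0.8·0.3000 / (0.8·0.3000 + 0.6·0.7000) ≈ 0.3636
After the IDS='quiet': P(compromised) = 0.2·0.3636 / (0.2·0.3636 + 0.4·0.6364) ≈ 0.2222
After the outbound-traffic monitor='anomaly': P(compromised) = 0.5·0.2222 / (0.5·0.2222 + 0.45·0.7778) ≈ 0.2410

0.2410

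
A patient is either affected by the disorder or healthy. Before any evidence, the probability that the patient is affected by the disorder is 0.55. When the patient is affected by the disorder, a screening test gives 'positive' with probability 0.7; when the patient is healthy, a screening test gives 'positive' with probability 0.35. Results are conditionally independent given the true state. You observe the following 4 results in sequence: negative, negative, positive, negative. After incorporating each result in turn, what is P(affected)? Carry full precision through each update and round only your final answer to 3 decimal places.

Each posterior becomes the prior for the next update.
After 'negative': P(affected) = 0.3·0.5500 / (0.3·0.5500 + 0.65·0.4500) ≈ 0.3607
After 'negative': P(affected) = 0.3·0.3607 / (0.3·0.3607 + 0.65·0.6393) ≈ 0.2066
After 'positive': P(affected) = 0.7·0.2066 / (0.7·0.2066 + 0.35·0.7934) ≈ 0.3424
After 'negative': P(affected) = 0.3·0.3424 / (0.3·0.3424 + 0.65·0.6576) ≈ 0.1938

0.194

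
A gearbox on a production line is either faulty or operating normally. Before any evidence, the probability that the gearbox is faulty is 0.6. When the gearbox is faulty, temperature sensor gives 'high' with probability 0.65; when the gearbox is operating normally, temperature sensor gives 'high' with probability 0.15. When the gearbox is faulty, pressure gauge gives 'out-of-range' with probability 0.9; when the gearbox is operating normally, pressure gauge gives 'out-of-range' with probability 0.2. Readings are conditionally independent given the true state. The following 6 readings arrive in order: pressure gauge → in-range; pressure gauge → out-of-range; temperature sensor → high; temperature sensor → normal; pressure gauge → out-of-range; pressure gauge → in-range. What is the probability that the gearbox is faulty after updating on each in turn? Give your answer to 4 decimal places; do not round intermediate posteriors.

0.4585

Each posterior becomes the prior for the next update.
After pressure gauge='in-range': P(faulty) = 0.1·0.6000 / (0.1·0.6000 + 0.8·0.4000) ≈ 0.1579
After pressure gauge='out-of-range': P(faulty) = 0.9·0.1579 / (0.9·0.1579 + 0.2·0.8421) ≈ 0.4576
After temperature sensor='high': P(faulty) = 0.65·0.4576 / (0.65·0.4576 + 0.15·0.5424) ≈ 0.7852
After temperature sensor='normal': P(faulty) = 0.35·0.7852 / (0.35·0.7852 + 0.85·0.2148) ≈ 0.6009
After pressure gauge='out-of-range': P(faulty) = 0.9·0.6009 / (0.9·0.6009 + 0.2·0.3991) ≈ 0.8714
After pressure gauge='in-range': P(faulty) = 0.1·0.8714 / (0.1·0.8714 + 0.8·0.1286) ≈ 0.4585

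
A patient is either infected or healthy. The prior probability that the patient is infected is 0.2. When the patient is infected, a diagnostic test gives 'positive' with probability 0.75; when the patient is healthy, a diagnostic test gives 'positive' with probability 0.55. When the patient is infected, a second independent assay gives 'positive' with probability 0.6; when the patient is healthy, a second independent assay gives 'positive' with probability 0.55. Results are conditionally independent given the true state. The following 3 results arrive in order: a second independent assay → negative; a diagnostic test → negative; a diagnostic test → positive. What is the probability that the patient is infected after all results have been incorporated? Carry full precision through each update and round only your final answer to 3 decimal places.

After a second independent assay='negative': P(infected) = 0.4·0.2000 / (0.4·0.2000 + 0.45·0.8000) ≈ 0.1818
After a diagnostic test='negative': P(infected) = 0.25·0.1818 / (0.25·0.1818 + 0.45·0.8182) ≈ 0.1099
After a diagnostic test='positive': P(infected) = 0.75·0.1099 / (0.75·0.1099 + 0.55·0.8901) ≈ 0.1441

0.144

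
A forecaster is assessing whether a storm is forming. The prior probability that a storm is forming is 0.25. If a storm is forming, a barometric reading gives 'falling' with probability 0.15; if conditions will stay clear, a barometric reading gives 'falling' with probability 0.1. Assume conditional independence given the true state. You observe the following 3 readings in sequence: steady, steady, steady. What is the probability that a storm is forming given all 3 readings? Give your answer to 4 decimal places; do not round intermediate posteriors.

0.2192

After 'steady': P(storm) = 0.85·0.2500 / (0.85·0.2500 + 0.9·0.7500) ≈ 0.2394
After 'steady': P(storm) = 0.85·0.2394 / (0.85·0.2394 + 0.9·0.7606) ≈ 0.2292
After 'steady': P(storm) = 0.85·0.2292 / (0.85·0.2292 + 0.9·0.7708) ≈ 0.2192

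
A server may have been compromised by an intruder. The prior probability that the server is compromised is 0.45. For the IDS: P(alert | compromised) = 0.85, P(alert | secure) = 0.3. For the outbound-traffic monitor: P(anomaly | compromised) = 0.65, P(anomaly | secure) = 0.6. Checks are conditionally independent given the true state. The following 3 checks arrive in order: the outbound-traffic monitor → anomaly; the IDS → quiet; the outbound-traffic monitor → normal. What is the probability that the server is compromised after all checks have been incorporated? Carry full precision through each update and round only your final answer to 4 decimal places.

After the outbound-traffic monitor='anomaly': P(compromised) = 0.65·0.4500 / (0.65·0.4500 + 0.6·0.5500) ≈ 0.4699
After the IDS='quiet': P(compromised) = 0.15·0.4699 / (0.15·0.4699 + 0.7·0.5301) ≈ 0.1596
After the outbound-traffic monitor='normal': P(compromised) = 0.35·0.1596 / (0.35·0.1596 + 0.4·0.8404) ≈ 0.1425

0.1425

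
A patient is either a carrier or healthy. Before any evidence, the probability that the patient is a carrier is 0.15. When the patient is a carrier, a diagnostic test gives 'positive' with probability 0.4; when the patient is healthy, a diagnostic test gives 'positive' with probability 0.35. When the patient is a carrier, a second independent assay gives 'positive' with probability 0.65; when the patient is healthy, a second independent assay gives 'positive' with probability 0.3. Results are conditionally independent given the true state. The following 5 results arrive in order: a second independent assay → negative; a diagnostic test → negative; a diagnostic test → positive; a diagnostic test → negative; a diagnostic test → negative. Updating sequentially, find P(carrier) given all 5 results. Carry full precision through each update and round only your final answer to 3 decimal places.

0.073

After a second independent assay='negative': P(carrier) = 0.35·0.1500 / (0.35·0.1500 + 0.7·0.8500) ≈ 0.0811
After a diagnostic test='negative': P(carrier) = 0.6·0.0811 / (0.6·0.0811 + 0.65·0.9189) ≈ 0.0753
After a diagnostic test='positive': P(carrier) = 0.4·0.0753 / (0.4·0.0753 + 0.35·0.9247) ≈ 0.0852
After a diagnostic test='negative': P(carrier) = 0.6·0.0852 / (0.6·0.0852 + 0.65·0.9148) ≈ 0.0791
After a diagnostic test='negative': P(carrier) = 0.6·0.0791 / (0.6·0.0791 + 0.65·0.9209) ≈ 0.0735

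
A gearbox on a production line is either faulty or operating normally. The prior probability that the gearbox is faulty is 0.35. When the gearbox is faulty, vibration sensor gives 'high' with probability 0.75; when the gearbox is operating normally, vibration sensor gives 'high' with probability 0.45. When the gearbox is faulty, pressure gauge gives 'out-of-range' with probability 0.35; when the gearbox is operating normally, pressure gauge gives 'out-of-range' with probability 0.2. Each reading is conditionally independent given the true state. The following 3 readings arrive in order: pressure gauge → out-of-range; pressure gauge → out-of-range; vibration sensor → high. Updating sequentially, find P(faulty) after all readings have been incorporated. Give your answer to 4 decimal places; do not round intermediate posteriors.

0.7332

After pressure gauge='out-of-range': P(faulty) = 0.35·0.3500 / (0.35·0.3500 + 0.2·0.6500) ≈ 0.4851
After pressure gauge='out-of-range': P(faulty) = 0.35·0.4851 / (0.35·0.4851 + 0.2·0.5149) ≈ 0.6225
After vibration sensor='high': P(faulty) = 0.75·0.6225 / (0.75·0.6225 + 0.45·0.3775) ≈ 0.7332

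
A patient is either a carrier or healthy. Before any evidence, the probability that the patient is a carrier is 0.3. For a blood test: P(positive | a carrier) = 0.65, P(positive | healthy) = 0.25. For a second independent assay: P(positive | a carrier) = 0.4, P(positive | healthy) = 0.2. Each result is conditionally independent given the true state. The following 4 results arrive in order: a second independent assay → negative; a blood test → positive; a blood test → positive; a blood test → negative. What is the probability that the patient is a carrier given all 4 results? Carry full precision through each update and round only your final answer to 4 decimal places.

After a second independent assay='negative': P(carrier) = 0.6·0.3000 / (0.6·0.3000 + 0.8·0.7000) ≈ 0.2432
After a blood test='positive': P(carrier) = 0.65·0.2432 / (0.65·0.2432 + 0.25·0.7568) ≈ 0.4553
After a blood test='positive': P(carrier) = 0.65·0.4553 / (0.65·0.4553 + 0.25·0.5447) ≈ 0.6848
After a blood test='negative': P(carrier) = 0.35·0.6848 / (0.35·0.6848 + 0.75·0.3152) ≈ 0.5035

0.5035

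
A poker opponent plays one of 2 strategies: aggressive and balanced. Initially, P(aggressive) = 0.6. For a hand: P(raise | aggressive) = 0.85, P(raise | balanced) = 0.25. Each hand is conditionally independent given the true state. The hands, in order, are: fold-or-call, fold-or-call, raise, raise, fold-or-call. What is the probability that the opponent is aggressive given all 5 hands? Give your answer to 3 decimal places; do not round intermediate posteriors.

0.122

Apply Bayes' rule sequentially, carrying P(aggressive) forward.
After 'fold-or-call': P(aggressive) = 0.15·0.6000 / (0.15·0.6000 + 0.75·0.4000) ≈ 0.2308
After 'fold-or-call': P(aggressive) = 0.15·0.2308 / (0.15·0.2308 + 0.75·0.7692) ≈ 0.0566
After 'raise': P(aggressive) = 0.85·0.0566 / (0.85·0.0566 + 0.25·0.9434) ≈ 0.1694
After 'raise': P(aggressive) = 0.85·0.1694 / (0.85·0.1694 + 0.25·0.8306) ≈ 0.4095
After 'fold-or-call': P(aggressive) = 0.15·0.4095 / (0.15·0.4095 + 0.75·0.5905) ≈ 0.1218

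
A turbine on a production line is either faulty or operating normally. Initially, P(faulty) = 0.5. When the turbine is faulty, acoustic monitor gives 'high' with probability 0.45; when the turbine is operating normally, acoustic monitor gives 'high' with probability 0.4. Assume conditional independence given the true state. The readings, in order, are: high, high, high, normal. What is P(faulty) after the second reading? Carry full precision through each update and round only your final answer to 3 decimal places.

0.559

After 'high': P(faulty) = 0.45·0.5000 / (0.45·0.5000 + 0.4·0.5000) ≈ 0.5294
After 'high': P(faulty) = 0.45·0.5294 / (0.45·0.5294 + 0.4·0.4706) ≈ 0.5586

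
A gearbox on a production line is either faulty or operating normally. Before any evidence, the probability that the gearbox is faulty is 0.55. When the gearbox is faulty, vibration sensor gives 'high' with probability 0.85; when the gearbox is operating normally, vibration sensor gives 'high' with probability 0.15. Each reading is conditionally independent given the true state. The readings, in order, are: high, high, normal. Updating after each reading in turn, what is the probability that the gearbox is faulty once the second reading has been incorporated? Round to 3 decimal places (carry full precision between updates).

0.975

After 'high': P(faulty) = 0.85·0.5500 / (0.85·0.5500 + 0.15·0.4500) ≈ 0.8738
After 'high': P(faulty) = 0.85·0.8738 / (0.85·0.8738 + 0.15·0.1262) ≈ 0.9752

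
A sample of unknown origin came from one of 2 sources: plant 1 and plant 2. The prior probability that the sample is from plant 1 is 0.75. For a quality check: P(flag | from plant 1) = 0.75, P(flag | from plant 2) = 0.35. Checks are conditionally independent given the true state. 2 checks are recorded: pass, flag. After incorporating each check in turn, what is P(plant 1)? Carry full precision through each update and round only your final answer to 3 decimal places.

0.712

Apply Bayes' rule sequentially, carrying P(plant 1) forward.
After 'pass': P(plant 1) = 0.25·0.7500 / (0.25·0.7500 + 0.65·0.2500) ≈ 0.5357
After 'flag': P(plant 1) = 0.75·0.5357 / (0.75·0.5357 + 0.35·0.4643) ≈ 0.7120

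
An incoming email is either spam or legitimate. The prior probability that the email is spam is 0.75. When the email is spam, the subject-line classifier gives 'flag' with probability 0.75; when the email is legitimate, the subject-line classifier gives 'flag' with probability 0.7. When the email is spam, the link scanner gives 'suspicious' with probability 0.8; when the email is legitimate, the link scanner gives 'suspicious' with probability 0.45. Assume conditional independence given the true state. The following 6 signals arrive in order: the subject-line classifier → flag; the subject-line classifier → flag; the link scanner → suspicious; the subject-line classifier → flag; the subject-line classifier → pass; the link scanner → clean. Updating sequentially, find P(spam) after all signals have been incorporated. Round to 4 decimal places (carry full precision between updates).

0.6653

After the subject-line classifier='flag': P(spam) = 0.75·0.7500 / (0.75·0.7500 + 0.7·0.2500) ≈ 0.7627
After the subject-line classifier='flag': P(spam) = 0.75·0.7627 / (0.75·0.7627 + 0.7·0.2373) ≈ 0.7750
After the link scanner='suspicious': P(spam) = 0.8·0.7750 / (0.8·0.7750 + 0.45·0.2250) ≈ 0.8596
After the subject-line classifier='flag': P(spam) = 0.75·0.8596 / (0.75·0.8596 + 0.7·0.1404) ≈ 0.8677
After the subject-line classifier='pass': P(spam) = 0.25·0.8677 / (0.25·0.8677 + 0.3·0.1323) ≈ 0.8454
After the link scanner='clean': P(spam) = 0.2·0.8454 / (0.2·0.8454 + 0.55·0.1546) ≈ 0.6653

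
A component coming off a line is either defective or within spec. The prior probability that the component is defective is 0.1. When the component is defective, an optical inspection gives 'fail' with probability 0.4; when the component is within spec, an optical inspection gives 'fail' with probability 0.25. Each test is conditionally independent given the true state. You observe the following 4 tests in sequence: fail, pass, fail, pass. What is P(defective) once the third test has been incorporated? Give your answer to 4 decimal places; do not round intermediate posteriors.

After 'fail': P(defective) = 0.4·0.1000 / (0.4·0.1000 + 0.25·0.9000) ≈ 0.1509
After 'pass': P(defective) = 0.6·0.1509 / (0.6·0.1509 + 0.75·0.8491) ≈ 0.1245
After 'fail': P(defective) = 0.4·0.1245 / (0.4·0.1245 + 0.25·0.8755) ≈ 0.1854

0.1854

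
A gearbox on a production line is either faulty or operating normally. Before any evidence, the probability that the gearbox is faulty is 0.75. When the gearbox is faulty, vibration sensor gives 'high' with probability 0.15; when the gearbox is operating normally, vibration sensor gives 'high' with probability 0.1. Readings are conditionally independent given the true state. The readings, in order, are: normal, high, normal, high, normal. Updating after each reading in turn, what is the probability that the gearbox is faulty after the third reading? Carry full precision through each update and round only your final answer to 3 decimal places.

After 'normal': P(faulty) = 0.85·0.7500 / (0.85·0.7500 + 0.9·0.2500) ≈ 0.7391
After 'high': P(faulty) = 0.15·0.7391 / (0.15·0.7391 + 0.1·0.2609) ≈ 0.8095
After 'normal': P(faulty) = 0.85·0.8095 / (0.85·0.8095 + 0.9·0.1905) ≈ 0.8006

0.801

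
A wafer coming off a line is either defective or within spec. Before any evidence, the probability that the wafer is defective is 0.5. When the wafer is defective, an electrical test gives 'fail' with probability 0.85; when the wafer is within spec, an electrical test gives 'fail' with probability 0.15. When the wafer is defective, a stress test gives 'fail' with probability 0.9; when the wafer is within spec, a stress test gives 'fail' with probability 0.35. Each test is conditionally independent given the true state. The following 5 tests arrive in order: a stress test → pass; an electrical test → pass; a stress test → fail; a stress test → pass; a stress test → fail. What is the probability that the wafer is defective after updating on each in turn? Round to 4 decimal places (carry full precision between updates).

After a stress test='pass': P(defective) = 0.1·0.5000 / (0.1·0.5000 + 0.65·0.5000) ≈ 0.1333
After an electrical test='pass': P(defective) = 0.15·0.1333 / (0.15·0.1333 + 0.85·0.8667) ≈ 0.0264
After a stress test='fail': P(defective) = 0.9·0.0264 / (0.9·0.0264 + 0.35·0.9736) ≈ 0.0653
After a stress test='pass': P(defective) = 0.1·0.0653 / (0.1·0.0653 + 0.65·0.9347) ≈ 0.0106
After a stress test='fail': P(defective) = 0.9·0.0106 / (0.9·0.0106 + 0.35·0.9894) ≈ 0.0269

0.0269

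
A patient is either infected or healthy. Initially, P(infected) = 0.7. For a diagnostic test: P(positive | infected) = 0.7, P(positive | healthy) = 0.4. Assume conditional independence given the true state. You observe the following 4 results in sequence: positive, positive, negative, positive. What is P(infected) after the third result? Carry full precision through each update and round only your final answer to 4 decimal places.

Each posterior becomes the prior for the next update.
After 'positive': P(infected) = 0.7·0.7000 / (0.7·0.7000 + 0.4·0.3000) ≈ 0.8033
After 'positive': P(infected) = 0.7·0.8033 / (0.7·0.8033 + 0.4·0.1967) ≈ 0.8772
After 'negative': P(infected) = 0.3·0.8772 / (0.3·0.8772 + 0.6·0.1228) ≈ 0.7813

0.7813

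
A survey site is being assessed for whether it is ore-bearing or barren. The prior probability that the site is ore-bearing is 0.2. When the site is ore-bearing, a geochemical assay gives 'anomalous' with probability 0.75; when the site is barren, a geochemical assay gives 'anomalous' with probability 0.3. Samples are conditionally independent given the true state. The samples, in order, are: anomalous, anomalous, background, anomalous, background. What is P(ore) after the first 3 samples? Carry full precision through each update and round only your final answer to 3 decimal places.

0.358

After 'anomalous': P(ore) = 0.75·0.2000 / (0.75·0.2000 + 0.3·0.8000) ≈ 0.3846
After 'anomalous': P(ore) = 0.75·0.3846 / (0.75·0.3846 + 0.3·0.6154) ≈ 0.6098
After 'background': P(ore) = 0.25·0.6098 / (0.25·0.6098 + 0.7·0.3902) ≈ 0.3582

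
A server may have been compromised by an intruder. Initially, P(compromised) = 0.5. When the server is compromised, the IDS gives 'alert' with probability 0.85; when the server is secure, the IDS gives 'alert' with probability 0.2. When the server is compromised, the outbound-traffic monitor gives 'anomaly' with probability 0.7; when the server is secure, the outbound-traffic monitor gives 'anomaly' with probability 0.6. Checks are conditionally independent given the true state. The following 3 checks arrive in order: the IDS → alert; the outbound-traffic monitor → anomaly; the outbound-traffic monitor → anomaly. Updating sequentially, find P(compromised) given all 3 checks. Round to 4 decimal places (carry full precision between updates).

0.8526

After the IDS='alert': P(compromised) = 0.85·0.5000 / (0.85·0.5000 + 0.2·0.5000) ≈ 0.8095
After the outbound-traffic monitor='anomaly': P(compromised) = 0.7·0.8095 / (0.7·0.8095 + 0.6·0.1905) ≈ 0.8322
After the outbound-traffic monitor='anomaly': P(compromised) = 0.7·0.8322 / (0.7·0.8322 + 0.6·0.1678) ≈ 0.8526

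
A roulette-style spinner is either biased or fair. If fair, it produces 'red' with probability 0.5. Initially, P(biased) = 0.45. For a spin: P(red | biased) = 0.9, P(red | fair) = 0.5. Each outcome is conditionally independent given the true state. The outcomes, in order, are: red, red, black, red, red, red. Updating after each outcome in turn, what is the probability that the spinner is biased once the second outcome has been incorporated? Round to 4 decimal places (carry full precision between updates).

Each posterior becomes the prior for the next update.
After 'red': P(biased) = 0.9·0.4500 / (0.9·0.4500 + 0.5·0.5500) ≈ 0.5956
After 'red': P(biased) = 0.9·0.5956 / (0.9·0.5956 + 0.5·0.4044) ≈ 0.7261

0.7261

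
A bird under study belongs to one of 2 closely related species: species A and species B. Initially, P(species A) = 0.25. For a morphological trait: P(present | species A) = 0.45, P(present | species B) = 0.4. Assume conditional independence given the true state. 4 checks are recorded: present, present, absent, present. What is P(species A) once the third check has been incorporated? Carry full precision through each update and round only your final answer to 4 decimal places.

0.2789

After 'present': P(species A) = 0.45·0.2500 / (0.45·0.2500 + 0.4·0.7500) ≈ 0.2727
After 'present': P(species A) = 0.45·0.2727 / (0.45·0.2727 + 0.4·0.7273) ≈ 0.2967
After 'absent': P(species A) = 0.55·0.2967 / (0.55·0.2967 + 0.6·0.7033) ≈ 0.2789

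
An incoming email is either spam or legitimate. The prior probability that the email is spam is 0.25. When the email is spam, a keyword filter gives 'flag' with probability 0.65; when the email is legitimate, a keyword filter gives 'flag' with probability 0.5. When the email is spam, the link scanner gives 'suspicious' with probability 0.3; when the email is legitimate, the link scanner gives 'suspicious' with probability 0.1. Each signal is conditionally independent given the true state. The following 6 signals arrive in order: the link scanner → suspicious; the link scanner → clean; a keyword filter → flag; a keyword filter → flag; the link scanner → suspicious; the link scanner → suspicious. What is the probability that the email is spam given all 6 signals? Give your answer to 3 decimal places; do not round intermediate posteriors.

After the link scanner='suspicious': P(spam) = 0.3·0.2500 / (0.3·0.2500 + 0.1·0.7500) ≈ 0.5000
After the link scanner='clean': P(spam) = 0.7·0.5000 / (0.7·0.5000 + 0.9·0.5000) ≈ 0.4375
After a keyword filter='flag': P(spam) = 0.65·0.4375 / (0.65·0.4375 + 0.5·0.5625) ≈ 0.5028
After a keyword filter='flag': P(spam) = 0.65·0.5028 / (0.65·0.5028 + 0.5·0.4972) ≈ 0.5679
After the link scanner='suspicious': P(spam) = 0.3·0.5679 / (0.3·0.5679 + 0.1·0.4321) ≈ 0.7977
After the link scanner='suspicious': P(spam) = 0.3·0.7977 / (0.3·0.7977 + 0.1·0.2023) ≈ 0.9221

0.922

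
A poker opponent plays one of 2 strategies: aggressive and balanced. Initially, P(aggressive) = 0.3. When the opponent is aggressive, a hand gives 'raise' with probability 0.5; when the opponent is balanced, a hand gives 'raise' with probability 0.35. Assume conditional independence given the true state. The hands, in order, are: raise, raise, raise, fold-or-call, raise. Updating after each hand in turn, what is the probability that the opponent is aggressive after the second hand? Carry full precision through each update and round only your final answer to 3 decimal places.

After 'raise': P(aggressive) = 0.5·0.3000 / (0.5·0.3000 + 0.35·0.7000) ≈ 0.3797
After 'raise': P(aggressive) = 0.5·0.3797 / (0.5·0.3797 + 0.35·0.6203) ≈ 0.4666

0.467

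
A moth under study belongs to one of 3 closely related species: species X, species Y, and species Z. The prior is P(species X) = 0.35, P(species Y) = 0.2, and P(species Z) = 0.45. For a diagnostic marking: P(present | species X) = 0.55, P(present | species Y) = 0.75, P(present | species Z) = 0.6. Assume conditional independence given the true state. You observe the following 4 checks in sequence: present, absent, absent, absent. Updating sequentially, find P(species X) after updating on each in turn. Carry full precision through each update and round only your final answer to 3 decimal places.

0.472

After 'present': normaliser = 0.55·0.3500 + 0.75·0.2000 + 0.6·0.4500; P(species X) ≈ 0.3143, P(species Y) ≈ 0.2449, P(species Z) ≈ 0.4408
After 'absent': normaliser = 0.45·0.3143 + 0.25·0.2449 + 0.4·0.4408; P(species X) ≈ 0.3732, P(species Y) ≈ 0.1616, P(species Z) ≈ 0.4653
After 'absent': normaliser = 0.45·0.3732 + 0.25·0.1616 + 0.4·0.4653; P(species X) ≈ 0.4258, P(species Y) ≈ 0.1024, P(species Z) ≈ 0.4718
After 'absent': normaliser = 0.45·0.4258 + 0.25·0.1024 + 0.4·0.4718; P(species X) ≈ 0.4720, P(species Y) ≈ 0.0631, P(species Z) ≈ 0.4649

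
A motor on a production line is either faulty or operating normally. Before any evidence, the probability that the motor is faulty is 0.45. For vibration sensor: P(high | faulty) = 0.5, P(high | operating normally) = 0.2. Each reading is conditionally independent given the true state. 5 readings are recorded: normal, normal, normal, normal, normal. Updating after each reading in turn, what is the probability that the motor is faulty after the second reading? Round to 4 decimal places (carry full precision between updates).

After 'normal': P(faulty) = 0.5·0.4500 / (0.5·0.4500 + 0.8·0.5500) ≈ 0.3383
After 'normal': P(faulty) = 0.5·0.3383 / (0.5·0.3383 + 0.8·0.6617) ≈ 0.2422

0.2422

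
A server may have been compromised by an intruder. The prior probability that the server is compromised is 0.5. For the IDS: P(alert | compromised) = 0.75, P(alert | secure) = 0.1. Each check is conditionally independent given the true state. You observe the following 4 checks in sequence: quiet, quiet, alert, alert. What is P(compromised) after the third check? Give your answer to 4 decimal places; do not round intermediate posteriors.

After 'quiet': P(compromised) = 0.25·0.5000 / (0.25·0.5000 + 0.9·0.5000) ≈ 0.2174
After 'quiet': P(compromised) = 0.25·0.2174 / (0.25·0.2174 + 0.9·0.7826) ≈ 0.0716
After 'alert': P(compromised) = 0.75·0.0716 / (0.75·0.0716 + 0.1·0.9284) ≈ 0.3666

0.3666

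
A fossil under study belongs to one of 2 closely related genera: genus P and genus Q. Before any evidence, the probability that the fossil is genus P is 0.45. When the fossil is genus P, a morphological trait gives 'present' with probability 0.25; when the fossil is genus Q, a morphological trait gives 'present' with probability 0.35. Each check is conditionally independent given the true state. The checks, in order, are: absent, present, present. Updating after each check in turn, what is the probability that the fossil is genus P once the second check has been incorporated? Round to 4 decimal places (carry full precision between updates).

Apply Bayes' rule sequentially, carrying P(genus P) forward.
After 'absent': P(genus P) = 0.75·0.4500 / (0.75·0.4500 + 0.65·0.5500) ≈ 0.4856
After 'present': P(genus P) = 0.25·0.4856 / (0.25·0.4856 + 0.35·0.5144) ≈ 0.4027

0.4027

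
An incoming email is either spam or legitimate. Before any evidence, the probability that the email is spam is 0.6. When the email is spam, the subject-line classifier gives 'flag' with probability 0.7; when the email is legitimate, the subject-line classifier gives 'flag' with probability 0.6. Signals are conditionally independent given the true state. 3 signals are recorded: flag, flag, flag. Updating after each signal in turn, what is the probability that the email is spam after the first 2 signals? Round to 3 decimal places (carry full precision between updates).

0.671

Apply Bayes' rule sequentially, carrying P(spam) forward.
After 'flag': P(spam) = 0.7·0.6000 / (0.7·0.6000 + 0.6·0.4000) ≈ 0.6364
After 'flag': P(spam) = 0.7·0.6364 / (0.7·0.6364 + 0.6·0.3636) ≈ 0.6712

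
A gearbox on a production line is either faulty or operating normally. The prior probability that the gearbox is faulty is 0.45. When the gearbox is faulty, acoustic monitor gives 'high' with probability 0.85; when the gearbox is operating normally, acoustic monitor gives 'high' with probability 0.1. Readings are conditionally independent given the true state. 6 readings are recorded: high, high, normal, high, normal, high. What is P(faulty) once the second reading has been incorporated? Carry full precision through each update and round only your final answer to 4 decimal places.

After 'high': P(faulty) = 0.85·0.4500 / (0.85·0.4500 + 0.1·0.5500) ≈ 0.8743
After 'high': P(faulty) = 0.85·0.8743 / (0.85·0.8743 + 0.1·0.1257) ≈ 0.9834

0.9834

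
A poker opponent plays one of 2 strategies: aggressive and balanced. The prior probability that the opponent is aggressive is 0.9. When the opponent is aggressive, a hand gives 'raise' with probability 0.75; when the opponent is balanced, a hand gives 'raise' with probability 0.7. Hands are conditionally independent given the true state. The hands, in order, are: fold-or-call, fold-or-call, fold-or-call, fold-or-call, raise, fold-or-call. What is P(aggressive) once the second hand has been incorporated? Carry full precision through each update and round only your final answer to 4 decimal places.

After 'fold-or-call': P(aggressive) = 0.25·0.9000 / (0.25·0.9000 + 0.3·0.1000) ≈ 0.8824
After 'fold-or-call': P(aggressive) = 0.25·0.8824 / (0.25·0.8824 + 0.3·0.1176) ≈ 0.8621

0.8621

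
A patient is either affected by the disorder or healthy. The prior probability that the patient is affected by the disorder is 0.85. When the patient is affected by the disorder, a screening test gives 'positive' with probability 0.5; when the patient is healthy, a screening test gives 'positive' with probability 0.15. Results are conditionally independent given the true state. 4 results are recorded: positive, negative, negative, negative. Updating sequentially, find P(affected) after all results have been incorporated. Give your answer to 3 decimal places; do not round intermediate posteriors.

Apply Bayes' rule sequentially, carrying P(affected) forward.
After 'positive': P(affected) = 0.5·0.8500 / (0.5·0.8500 + 0.15·0.1500) ≈ 0.9497
After 'negative': P(affected) = 0.5·0.9497 / (0.5·0.9497 + 0.85·0.0503) ≈ 0.9174
After 'negative': P(affected) = 0.5·0.9174 / (0.5·0.9174 + 0.85·0.0826) ≈ 0.8673
After 'negative': P(affected) = 0.5·0.8673 / (0.5·0.8673 + 0.85·0.1327) ≈ 0.7936

0.794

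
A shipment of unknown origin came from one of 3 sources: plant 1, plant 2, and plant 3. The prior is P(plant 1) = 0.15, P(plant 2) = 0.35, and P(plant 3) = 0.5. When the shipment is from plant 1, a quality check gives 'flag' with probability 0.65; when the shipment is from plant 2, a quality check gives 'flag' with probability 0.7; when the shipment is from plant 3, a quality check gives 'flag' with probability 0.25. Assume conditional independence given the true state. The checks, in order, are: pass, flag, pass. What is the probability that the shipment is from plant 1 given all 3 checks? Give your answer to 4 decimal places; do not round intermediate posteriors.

0.1145

After 'pass': normaliser = 0.35·0.1500 + 0.3·0.3500 + 0.75·0.5000; P(plant 1) ≈ 0.0986, P(plant 2) ≈ 0.1972, P(plant 3) ≈ 0.7042
After 'flag': normaliser = 0.65·0.0986 + 0.7·0.1972 + 0.25·0.7042; P(plant 1) ≈ 0.1695, P(plant 2) ≈ 0.3650, P(plant 3) ≈ 0.4655
After 'pass': normaliser = 0.35·0.1695 + 0.3·0.3650 + 0.75·0.4655; P(plant 1) ≈ 0.1145, P(plant 2) ≈ 0.2114, P(plant 3) ≈ 0.6741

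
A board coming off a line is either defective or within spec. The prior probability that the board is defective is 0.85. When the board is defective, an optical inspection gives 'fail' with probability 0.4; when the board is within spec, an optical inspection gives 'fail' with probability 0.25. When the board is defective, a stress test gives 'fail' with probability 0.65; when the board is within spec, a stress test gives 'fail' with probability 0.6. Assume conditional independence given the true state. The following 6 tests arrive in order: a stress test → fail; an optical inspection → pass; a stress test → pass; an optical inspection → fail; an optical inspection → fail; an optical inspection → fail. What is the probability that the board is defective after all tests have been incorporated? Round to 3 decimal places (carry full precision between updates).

After a stress test='fail': P(defective) = 0.65·0.8500 / (0.65·0.8500 + 0.6·0.1500) ≈ 0.8599
After an optical inspection='pass': P(defective) = 0.6·0.8599 / (0.6·0.8599 + 0.75·0.1401) ≈ 0.8308
After a stress test='pass': P(defective) = 0.35·0.8308 / (0.35·0.8308 + 0.4·0.1692) ≈ 0.8112
After an optical inspection='fail': P(defective) = 0.4·0.8112 / (0.4·0.8112 + 0.25·0.1888) ≈ 0.8730
After an optical inspection='fail': P(defective) = 0.4·0.8730 / (0.4·0.8730 + 0.25·0.1270) ≈ 0.9167
After an optical inspection='fail': P(defective) = 0.4·0.9167 / (0.4·0.9167 + 0.25·0.0833) ≈ 0.9462

0.946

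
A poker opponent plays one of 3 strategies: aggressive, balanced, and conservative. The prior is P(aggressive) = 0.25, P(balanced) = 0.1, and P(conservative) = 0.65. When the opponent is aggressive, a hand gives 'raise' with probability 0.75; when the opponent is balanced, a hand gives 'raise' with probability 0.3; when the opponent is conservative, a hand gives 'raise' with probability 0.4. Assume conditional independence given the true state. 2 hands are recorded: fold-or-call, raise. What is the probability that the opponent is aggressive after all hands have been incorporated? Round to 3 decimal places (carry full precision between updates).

Apply Bayes' rule sequentially, carrying P(aggressive) forward.
After 'fold-or-call': normaliser = 0.25·0.2500 + 0.7·0.1000 + 0.6·0.6500; P(aggressive) ≈ 0.1196, P(balanced) ≈ 0.1340, P(conservative) ≈ 0.7464
After 'raise': normaliser = 0.75·0.1196 + 0.3·0.1340 + 0.4·0.7464; P(aggressive) ≈ 0.2094, P(balanced) ≈ 0.0938, P(conservative) ≈ 0.6968

0.209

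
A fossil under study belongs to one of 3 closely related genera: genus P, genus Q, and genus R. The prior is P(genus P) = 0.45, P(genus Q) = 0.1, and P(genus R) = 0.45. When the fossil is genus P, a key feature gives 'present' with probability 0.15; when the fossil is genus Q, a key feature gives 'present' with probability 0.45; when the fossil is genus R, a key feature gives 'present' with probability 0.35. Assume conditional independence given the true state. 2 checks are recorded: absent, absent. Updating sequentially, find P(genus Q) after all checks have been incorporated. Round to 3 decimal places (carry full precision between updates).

0.055

After 'absent': normaliser = 0.85·0.4500 + 0.55·0.1000 + 0.65·0.4500; P(genus P) ≈ 0.5240, P(genus Q) ≈ 0.0753, P(genus R) ≈ 0.4007
After 'absent': normaliser = 0.85·0.5240 + 0.55·0.0753 + 0.65·0.4007; P(genus P) ≈ 0.5960, P(genus Q) ≈ 0.0555, P(genus R) ≈ 0.3485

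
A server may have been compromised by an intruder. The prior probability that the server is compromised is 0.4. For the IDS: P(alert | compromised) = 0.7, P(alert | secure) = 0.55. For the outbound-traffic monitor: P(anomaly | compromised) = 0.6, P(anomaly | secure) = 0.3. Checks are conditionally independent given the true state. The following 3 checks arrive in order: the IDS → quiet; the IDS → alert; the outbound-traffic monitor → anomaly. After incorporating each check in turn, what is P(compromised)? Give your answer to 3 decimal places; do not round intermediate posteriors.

Apply Bayes' rule sequentially, carrying P(compromised) forward.
After the IDS='quiet': P(compromised) = 0.3·0.4000 / (0.3·0.4000 + 0.45·0.6000) ≈ 0.3077
After the IDS='alert': P(compromised) = 0.7·0.3077 / (0.7·0.3077 + 0.55·0.6923) ≈ 0.3613
After the outbound-traffic monitor='anomaly': P(compromised) = 0.6·0.3613 / (0.6·0.3613 + 0.3·0.6387) ≈ 0.5308

0.531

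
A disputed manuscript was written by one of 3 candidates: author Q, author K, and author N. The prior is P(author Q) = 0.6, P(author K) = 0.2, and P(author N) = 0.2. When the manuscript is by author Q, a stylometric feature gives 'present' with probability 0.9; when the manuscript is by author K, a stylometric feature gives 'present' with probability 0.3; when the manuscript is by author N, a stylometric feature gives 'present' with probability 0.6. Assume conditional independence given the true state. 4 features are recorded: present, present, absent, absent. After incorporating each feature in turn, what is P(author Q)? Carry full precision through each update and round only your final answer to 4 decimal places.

After 'present': normaliser = 0.9·0.6000 + 0.3·0.2000 + 0.6·0.2000; P(author Q) ≈ 0.7500, P(author K) ≈ 0.0833, P(author N) ≈ 0.1667
After 'present': normaliser = 0.9·0.7500 + 0.3·0.0833 + 0.6·0.1667; P(author Q) ≈ 0.8438, P(author K) ≈ 0.0312, P(author N) ≈ 0.1250
After 'absent': normaliser = 0.1·0.8438 + 0.7·0.0312 + 0.4·0.1250; P(author Q) ≈ 0.5400, P(author K) ≈ 0.1400, P(author N) ≈ 0.3200
After 'absent': normaliser = 0.1·0.5400 + 0.7·0.1400 + 0.4·0.3200; P(author Q) ≈ 0.1929, P(author K) ≈ 0.3500, P(author N) ≈ 0.4571

0.1929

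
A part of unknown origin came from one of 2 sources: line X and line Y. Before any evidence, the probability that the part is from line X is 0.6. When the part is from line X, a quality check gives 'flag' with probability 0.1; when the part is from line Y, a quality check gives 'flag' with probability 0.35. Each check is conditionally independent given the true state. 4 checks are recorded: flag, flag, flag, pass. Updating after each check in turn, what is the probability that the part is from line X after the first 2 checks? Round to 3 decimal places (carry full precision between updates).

0.109

After 'flag': P(line X) = 0.1·0.6000 / (0.1·0.6000 + 0.35·0.4000) ≈ 0.3000
After 'flag': P(line X) = 0.1·0.3000 / (0.1·0.3000 + 0.35·0.7000) ≈ 0.1091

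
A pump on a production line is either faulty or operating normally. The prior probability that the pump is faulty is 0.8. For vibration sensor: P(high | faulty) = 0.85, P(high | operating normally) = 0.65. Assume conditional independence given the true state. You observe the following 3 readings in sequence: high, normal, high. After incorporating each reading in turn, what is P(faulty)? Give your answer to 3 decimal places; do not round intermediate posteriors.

0.746

After 'high': P(faulty) = 0.85·0.8000 / (0.85·0.8000 + 0.65·0.2000) ≈ 0.8395
After 'normal': P(faulty) = 0.15·0.8395 / (0.15·0.8395 + 0.35·0.1605) ≈ 0.6915
After 'high': P(faulty) = 0.85·0.6915 / (0.85·0.6915 + 0.65·0.3085) ≈ 0.7456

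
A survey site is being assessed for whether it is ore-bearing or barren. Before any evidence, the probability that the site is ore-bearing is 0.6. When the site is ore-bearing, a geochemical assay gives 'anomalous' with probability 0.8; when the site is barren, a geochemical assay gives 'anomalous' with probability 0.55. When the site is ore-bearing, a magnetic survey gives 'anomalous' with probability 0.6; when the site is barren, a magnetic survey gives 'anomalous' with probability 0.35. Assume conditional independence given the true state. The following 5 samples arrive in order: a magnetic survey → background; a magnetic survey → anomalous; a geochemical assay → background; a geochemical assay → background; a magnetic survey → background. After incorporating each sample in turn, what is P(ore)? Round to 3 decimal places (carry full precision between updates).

0.161

After a magnetic survey='background': P(ore) = 0.4·0.6000 / (0.4·0.6000 + 0.65·0.4000) ≈ 0.4800
After a magnetic survey='anomalous': P(ore) = 0.6·0.4800 / (0.6·0.4800 + 0.35·0.5200) ≈ 0.6128
After a geochemical assay='background': P(ore) = 0.2·0.6128 / (0.2·0.6128 + 0.45·0.3872) ≈ 0.4129
After a geochemical assay='background': P(ore) = 0.2·0.4129 / (0.2·0.4129 + 0.45·0.5871) ≈ 0.2381
After a magnetic survey='background': P(ore) = 0.4·0.2381 / (0.4·0.2381 + 0.65·0.7619) ≈ 0.1613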